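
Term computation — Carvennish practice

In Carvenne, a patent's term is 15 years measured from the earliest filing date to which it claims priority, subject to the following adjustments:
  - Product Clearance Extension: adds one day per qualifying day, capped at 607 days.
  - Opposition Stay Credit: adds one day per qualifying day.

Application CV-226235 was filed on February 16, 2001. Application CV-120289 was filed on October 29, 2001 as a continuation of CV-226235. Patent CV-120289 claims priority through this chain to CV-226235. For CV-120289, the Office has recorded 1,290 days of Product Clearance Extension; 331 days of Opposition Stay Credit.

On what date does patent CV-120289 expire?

September 11, 2018

Earliest priority filing: 16 February 2001.
Base term: 16 February 2001 + 15 years → 16 February 2016.
Product Clearance Extension: 1290 days claimed exceeds the 607-day cap, so +607 days → 15 October 2017.
Opposition Stay Credit: +331 days → 11 September 2018.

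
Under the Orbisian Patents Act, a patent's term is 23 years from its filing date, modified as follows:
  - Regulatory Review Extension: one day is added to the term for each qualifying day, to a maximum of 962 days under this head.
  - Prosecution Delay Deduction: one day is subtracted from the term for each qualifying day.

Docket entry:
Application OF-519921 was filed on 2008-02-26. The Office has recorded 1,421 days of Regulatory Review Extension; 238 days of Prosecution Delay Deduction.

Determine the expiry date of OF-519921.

2033-02-19

Base term: filing date + 23 years → 26 February 2031.
Regulatory Review Extension: 1421 days claimed exceeds the 962-day cap, so +962 days → 15 October 2033.
Prosecution Delay Deduction: −238 days → 19 February 2033.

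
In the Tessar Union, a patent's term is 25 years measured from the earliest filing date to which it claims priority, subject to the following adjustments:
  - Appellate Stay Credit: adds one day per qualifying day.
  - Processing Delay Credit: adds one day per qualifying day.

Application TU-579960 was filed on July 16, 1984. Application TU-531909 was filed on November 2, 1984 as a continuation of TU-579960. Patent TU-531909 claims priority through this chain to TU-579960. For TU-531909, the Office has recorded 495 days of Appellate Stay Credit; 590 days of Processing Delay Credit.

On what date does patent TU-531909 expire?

2012-07-05

Earliest priority filing: 16 July 1984.
Base term: 16 July 1984 + 25 years → 16 July 2009.
Appellate Stay Credit: +495 days → 23 November 2010.
Processing Delay Credit: +590 days → 5 July 2012.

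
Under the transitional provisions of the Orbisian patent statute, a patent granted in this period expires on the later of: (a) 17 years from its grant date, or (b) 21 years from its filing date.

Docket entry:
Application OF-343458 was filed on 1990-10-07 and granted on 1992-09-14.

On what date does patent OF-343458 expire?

2011-10-07

(a) grant + 17 years → 14 September 2009.
(b) filing + 21 years → 7 October 2011.
Later of the two: 7 October 2011.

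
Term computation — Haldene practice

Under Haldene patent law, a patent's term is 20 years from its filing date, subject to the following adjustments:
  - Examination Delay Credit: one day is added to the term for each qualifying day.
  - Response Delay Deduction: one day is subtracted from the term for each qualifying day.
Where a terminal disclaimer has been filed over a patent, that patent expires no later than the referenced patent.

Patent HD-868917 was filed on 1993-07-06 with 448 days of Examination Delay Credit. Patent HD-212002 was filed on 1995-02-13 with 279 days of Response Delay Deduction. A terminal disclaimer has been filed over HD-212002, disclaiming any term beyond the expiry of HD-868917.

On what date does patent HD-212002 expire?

Natural term of HD-212002:
  Base: filing + 20 years → 13 February 2015.
  Response Delay Deduction: −279 days → 10 May 2014.
Expiry of referenced patent HD-868917:
  Base: filing + 20 years → 6 July 2013.
  Examination Delay Credit: +448 days → 27 September 2014.
Terminal disclaimer: HD-212002 expires on the earlier of 10 May 2014 and 27 September 2014.

May 10, 2014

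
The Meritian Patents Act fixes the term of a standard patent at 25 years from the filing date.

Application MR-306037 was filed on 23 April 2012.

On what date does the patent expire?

Filing date + 25 years → 23 April 2037.

2037-04-23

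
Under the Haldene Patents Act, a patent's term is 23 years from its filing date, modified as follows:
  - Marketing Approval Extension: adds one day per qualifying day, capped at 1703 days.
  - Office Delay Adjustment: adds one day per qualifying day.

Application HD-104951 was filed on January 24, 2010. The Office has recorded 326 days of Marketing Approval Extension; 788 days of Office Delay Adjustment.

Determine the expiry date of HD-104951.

Base term: filing date + 23 years → 24 January 2033.
Marketing Approval Extension: 326 days (within the 1703-day cap) → +326 days → 16 December 2033.
Office Delay Adjustment: +788 days → 12 February 2036.

2036-02-12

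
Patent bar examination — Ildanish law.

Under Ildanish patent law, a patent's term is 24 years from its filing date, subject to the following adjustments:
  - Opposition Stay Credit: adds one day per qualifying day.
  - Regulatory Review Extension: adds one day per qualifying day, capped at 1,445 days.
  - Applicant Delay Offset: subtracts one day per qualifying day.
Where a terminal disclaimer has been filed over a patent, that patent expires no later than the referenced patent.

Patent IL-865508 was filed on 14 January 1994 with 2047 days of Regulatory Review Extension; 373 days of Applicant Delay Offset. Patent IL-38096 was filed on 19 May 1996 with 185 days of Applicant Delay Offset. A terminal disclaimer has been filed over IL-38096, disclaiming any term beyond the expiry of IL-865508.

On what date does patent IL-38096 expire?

November 16, 2019

Natural term of IL-38096:
  Base: filing + 24 years → 19 May 2020.
  Applicant Delay Offset: −185 days → 16 November 2019.
Expiry of referenced patent IL-865508:
  Base: filing + 24 years → 14 January 2018.
  Regulatory Review Extension: 2047 days claimed exceeds the 1445-day cap, so +1445 days → 29 December 2021.
  Applicant Delay Offset: −373 days → 21 December 2020.
Terminal disclaimer: IL-38096 expires on the earlier of 16 November 2019 and 21 December 2020.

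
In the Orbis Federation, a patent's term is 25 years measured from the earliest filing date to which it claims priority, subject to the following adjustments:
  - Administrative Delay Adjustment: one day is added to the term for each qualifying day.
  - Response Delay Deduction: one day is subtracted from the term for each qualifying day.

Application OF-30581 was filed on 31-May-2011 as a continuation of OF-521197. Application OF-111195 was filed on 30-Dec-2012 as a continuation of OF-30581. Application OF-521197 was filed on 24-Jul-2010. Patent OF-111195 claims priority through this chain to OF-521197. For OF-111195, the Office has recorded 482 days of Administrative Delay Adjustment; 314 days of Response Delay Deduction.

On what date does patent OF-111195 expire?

2036-01-08

Earliest priority filing: 24 July 2010.
Base term: 24 July 2010 + 25 years → 24 July 2035.
Administrative Delay Adjustment: +482 days → 17 November 2036.
Response Delay Deduction: −314 days → 8 January 2036.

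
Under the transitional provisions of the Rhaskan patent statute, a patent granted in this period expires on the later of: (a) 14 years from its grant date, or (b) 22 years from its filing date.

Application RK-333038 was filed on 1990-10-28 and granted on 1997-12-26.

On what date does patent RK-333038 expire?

October 28, 2012

(a) grant + 14 years → 26 December 2011.
(b) filing + 22 years → 28 October 2012.
Later of the two: 28 October 2012.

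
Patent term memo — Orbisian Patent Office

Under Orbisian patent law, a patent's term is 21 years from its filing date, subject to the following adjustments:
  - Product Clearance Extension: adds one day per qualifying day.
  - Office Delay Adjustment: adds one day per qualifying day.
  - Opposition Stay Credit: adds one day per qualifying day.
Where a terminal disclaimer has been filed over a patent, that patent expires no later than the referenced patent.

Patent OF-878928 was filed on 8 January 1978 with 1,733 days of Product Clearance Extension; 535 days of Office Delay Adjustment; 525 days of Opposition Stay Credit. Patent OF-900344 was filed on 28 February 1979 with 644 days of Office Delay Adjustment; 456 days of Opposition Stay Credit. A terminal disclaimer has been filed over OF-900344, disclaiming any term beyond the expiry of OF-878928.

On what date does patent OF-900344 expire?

Natural term of OF-900344:
  Base: filing + 21 years → 28 February 2000.
  Office Delay Adjustment: +644 days → 3 December 2001.
  Opposition Stay Credit: +456 days → 4 March 2003.
Expiry of referenced patent OF-878928:
  Base: filing + 21 years → 8 January 1999.
  Product Clearance Extension: +1733 days → 7 October 2003.
  Office Delay Adjustment: +535 days → 25 March 2005.
  Opposition Stay Credit: +525 days → 1 September 2006.
Terminal disclaimer: OF-900344 expires on the earlier of 4 March 2003 and 1 September 2006.

March 4, 2003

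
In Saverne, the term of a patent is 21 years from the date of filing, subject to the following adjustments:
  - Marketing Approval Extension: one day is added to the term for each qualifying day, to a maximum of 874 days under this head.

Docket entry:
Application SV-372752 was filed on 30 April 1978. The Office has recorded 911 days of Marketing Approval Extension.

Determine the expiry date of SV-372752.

Base term: filing date + 21 years → 30 April 1999.
Marketing Approval Extension: 911 days claimed exceeds the 874-day cap, so +874 days → 20 September 2001.

September 20, 2001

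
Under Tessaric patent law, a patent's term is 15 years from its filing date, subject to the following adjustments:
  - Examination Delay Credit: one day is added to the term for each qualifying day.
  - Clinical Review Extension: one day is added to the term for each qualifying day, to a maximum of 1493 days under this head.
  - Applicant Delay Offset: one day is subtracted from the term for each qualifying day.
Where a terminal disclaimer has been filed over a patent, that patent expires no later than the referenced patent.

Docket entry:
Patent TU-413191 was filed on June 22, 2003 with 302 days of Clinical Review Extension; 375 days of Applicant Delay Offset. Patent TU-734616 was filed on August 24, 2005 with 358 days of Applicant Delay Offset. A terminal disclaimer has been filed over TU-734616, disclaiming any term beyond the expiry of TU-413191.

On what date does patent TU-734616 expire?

Natural term of TU-734616:
  Base: filing + 15 years → 24 August 2020.
  Applicant Delay Offset: −358 days → 1 September 2019.
Expiry of referenced patent TU-413191:
  Base: filing + 15 years → 22 June 2018.
  Clinical Review Extension: 302 days (within the 1493-day cap) → +302 days → 20 April 2019.
  Applicant Delay Offset: −375 days → 10 April 2018.
Terminal disclaimer: TU-734616 expires on the earlier of 1 September 2019 and 10 April 2018.

April 10, 2018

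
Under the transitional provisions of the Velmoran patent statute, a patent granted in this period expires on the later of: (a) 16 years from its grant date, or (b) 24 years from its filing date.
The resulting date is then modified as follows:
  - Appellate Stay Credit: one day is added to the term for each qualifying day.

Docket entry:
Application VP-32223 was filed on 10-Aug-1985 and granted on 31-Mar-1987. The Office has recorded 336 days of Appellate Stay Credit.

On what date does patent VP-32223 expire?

(a) grant + 16 years → 31 March 2003.
(b) filing + 24 years → 10 August 2009.
Later of the two: 10 August 2009.
Appellate Stay Credit: +336 days → 12 July 2010.

July 12, 2010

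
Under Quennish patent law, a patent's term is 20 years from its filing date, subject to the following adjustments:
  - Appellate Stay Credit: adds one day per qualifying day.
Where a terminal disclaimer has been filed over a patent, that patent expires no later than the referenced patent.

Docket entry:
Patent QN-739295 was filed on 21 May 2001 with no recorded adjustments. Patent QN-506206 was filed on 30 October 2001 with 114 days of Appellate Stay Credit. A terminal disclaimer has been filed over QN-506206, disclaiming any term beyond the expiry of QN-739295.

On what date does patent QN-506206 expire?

Natural term of QN-506206:
  Base: filing + 20 years → 30 October 2021.
  Appellate Stay Credit: +114 days → 21 February 2022.
Expiry of referenced patent QN-739295:
  Base: filing + 20 years → 21 May 2021.
Terminal disclaimer: QN-506206 expires on the earlier of 21 February 2022 and 21 May 2021.

May 21, 2021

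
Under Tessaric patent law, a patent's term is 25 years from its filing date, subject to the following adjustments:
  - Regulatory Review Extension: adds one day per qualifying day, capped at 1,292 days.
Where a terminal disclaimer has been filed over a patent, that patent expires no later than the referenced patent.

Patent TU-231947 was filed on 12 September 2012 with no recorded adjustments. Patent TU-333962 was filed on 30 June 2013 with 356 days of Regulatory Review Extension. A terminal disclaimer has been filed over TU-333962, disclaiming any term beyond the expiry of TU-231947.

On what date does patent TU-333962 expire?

Natural term of TU-333962:
  Base: filing + 25 years → 30 June 2038.
  Regulatory Review Extension: 356 days (within the 1292-day cap) → +356 days → 21 June 2039.
Expiry of referenced patent TU-231947:
  Base: filing + 25 years → 12 September 2037.
Terminal disclaimer: TU-333962 expires on the earlier of 21 June 2039 and 12 September 2037.

September 12, 2037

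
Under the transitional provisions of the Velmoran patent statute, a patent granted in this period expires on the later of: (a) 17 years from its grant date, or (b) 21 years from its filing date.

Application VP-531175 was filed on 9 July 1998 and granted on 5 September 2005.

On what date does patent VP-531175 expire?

(a) grant + 17 years → 5 September 2022.
(b) filing + 21 years → 9 July 2019.
Later of the two: 5 September 2022.

September 5, 2022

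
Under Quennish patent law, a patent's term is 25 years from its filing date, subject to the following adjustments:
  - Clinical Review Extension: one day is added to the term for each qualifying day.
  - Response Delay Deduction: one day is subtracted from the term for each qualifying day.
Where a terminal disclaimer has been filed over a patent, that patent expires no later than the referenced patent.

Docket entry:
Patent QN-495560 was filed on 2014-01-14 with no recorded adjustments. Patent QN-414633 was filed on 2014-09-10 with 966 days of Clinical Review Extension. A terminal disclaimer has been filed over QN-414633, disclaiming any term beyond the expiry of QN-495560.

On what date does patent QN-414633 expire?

January 14, 2039

Natural term of QN-414633:
  Base: filing + 25 years → 10 September 2039.
  Clinical Review Extension: +966 days → 3 May 2042.
Expiry of referenced patent QN-495560:
  Base: filing + 25 years → 14 January 2039.
Terminal disclaimer: QN-414633 expires on the earlier of 3 May 2042 and 14 January 2039.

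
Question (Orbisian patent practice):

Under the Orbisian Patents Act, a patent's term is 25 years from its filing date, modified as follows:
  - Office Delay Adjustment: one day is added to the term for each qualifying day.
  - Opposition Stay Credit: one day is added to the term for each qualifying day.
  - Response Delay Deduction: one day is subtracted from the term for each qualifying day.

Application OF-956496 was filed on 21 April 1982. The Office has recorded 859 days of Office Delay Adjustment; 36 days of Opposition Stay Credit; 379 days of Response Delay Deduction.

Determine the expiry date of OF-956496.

Base term: filing date + 25 years → 21 April 2007.
Office Delay Adjustment: +859 days → 27 August 2009.
Opposition Stay Credit: +36 days → 2 October 2009.
Response Delay Deduction: −379 days → 18 September 2008.

2008-09-18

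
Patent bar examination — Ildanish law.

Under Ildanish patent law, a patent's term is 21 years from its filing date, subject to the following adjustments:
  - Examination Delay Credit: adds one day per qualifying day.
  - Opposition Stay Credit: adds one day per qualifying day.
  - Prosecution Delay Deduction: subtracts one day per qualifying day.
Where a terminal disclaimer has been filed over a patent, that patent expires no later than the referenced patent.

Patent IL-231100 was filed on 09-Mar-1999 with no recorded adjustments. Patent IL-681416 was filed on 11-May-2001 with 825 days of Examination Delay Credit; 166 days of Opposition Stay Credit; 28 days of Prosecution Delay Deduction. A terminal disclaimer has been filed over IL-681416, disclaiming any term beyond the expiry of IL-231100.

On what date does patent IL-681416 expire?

March 9, 2020

Natural term of IL-681416:
  Base: filing + 21 years → 11 May 2022.
  Examination Delay Credit: +825 days → 13 August 2024.
  Opposition Stay Credit: +166 days → 26 January 2025.
  Prosecution Delay Deduction: −28 days → 29 December 2024.
Expiry of referenced patent IL-231100:
  Base: filing + 21 years → 9 March 2020.
Terminal disclaimer: IL-681416 expires on the earlier of 29 December 2024 and 9 March 2020.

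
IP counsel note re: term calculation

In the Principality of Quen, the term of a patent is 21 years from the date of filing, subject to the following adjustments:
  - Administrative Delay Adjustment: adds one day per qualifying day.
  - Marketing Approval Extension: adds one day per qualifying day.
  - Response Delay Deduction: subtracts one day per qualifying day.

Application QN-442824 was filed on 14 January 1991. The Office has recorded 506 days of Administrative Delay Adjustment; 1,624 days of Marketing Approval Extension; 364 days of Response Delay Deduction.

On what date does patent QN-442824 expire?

2016-11-14

Base term: filing date + 21 years → 14 January 2012.
Administrative Delay Adjustment: +506 days → 3 June 2013.
Marketing Approval Extension: +1624 days → 13 November 2017.
Response Delay Deduction: −364 days → 14 November 2016.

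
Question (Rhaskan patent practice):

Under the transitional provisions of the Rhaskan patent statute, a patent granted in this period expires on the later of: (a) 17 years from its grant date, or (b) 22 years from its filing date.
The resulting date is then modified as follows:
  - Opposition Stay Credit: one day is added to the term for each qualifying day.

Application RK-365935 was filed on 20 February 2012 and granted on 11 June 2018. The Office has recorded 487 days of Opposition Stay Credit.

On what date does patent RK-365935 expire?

2036-10-10

(a) grant + 17 years → 11 June 2035.
(b) filing + 22 years → 20 February 2034.
Later of the two: 11 June 2035.
Opposition Stay Credit: +487 days → 10 October 2036.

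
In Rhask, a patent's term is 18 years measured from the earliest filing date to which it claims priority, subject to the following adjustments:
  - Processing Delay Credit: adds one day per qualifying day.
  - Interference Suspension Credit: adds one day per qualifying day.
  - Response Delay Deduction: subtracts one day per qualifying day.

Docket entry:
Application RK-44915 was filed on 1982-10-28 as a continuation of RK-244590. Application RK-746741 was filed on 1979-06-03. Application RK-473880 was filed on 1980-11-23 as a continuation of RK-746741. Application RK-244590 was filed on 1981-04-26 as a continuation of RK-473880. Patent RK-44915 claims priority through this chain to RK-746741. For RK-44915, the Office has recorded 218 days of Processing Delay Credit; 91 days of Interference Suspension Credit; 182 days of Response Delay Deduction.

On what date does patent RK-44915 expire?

Earliest priority filing: 3 June 1979.
Base term: 3 June 1979 + 18 years → 3 June 1997.
Processing Delay Credit: +218 days → 7 January 1998.
Interference Suspension Credit: +91 days → 8 April 1998.
Response Delay Deduction: −182 days → 8 October 1997.

1997-10-08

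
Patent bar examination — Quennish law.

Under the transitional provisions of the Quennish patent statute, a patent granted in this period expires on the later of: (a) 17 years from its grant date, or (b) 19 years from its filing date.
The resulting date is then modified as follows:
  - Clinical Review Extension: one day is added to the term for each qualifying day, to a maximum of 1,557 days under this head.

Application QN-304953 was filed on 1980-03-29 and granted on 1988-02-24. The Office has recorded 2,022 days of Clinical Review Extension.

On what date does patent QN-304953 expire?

(a) grant + 17 years → 24 February 2005.
(b) filing + 19 years → 29 March 1999.
Later of the two: 24 February 2005.
Clinical Review Extension: 2022 days claimed exceeds the 1557-day cap, so +1557 days → 31 May 2009.

May 31, 2009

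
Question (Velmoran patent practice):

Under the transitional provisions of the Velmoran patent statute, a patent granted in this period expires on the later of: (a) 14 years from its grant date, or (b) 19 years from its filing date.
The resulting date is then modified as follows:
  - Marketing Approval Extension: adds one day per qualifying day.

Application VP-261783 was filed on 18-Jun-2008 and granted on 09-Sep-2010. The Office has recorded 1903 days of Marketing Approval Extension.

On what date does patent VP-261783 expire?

2032-09-02

(a) grant + 14 years → 9 September 2024.
(b) filing + 19 years → 18 June 2027.
Later of the two: 18 June 2027.
Marketing Approval Extension: +1903 days → 2 September 2032.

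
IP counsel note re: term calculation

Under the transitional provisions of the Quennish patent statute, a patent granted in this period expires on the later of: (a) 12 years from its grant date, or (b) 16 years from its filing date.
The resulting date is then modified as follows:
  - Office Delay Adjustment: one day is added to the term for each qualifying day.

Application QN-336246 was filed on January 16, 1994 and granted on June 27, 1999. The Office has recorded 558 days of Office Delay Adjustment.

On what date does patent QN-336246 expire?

(a) grant + 12 years → 27 June 2011.
(b) filing + 16 years → 16 January 2010.
Later of the two: 27 June 2011.
Office Delay Adjustment: +558 days → 5 January 2013.

2013-01-05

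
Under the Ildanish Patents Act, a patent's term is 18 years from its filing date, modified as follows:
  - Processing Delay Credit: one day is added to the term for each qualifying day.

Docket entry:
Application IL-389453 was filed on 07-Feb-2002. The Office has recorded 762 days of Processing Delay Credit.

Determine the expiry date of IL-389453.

Base term: filing date + 18 years → 7 February 2020.
Processing Delay Credit: +762 days → 10 March 2022.

March 10, 2022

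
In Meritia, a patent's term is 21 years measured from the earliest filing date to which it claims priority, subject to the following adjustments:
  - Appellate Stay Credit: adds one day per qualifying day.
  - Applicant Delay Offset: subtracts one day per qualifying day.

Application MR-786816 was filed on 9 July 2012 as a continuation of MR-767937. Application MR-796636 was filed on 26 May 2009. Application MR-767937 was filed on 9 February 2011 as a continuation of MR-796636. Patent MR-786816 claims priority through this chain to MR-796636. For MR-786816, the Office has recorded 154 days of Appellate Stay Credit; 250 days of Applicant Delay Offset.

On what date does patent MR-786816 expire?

February 19, 2030

Earliest priority filing: 26 May 2009.
Base term: 26 May 2009 + 21 years → 26 May 2030.
Appellate Stay Credit: +154 days → 27 October 2030.
Applicant Delay Offset: −250 days → 19 February 2030.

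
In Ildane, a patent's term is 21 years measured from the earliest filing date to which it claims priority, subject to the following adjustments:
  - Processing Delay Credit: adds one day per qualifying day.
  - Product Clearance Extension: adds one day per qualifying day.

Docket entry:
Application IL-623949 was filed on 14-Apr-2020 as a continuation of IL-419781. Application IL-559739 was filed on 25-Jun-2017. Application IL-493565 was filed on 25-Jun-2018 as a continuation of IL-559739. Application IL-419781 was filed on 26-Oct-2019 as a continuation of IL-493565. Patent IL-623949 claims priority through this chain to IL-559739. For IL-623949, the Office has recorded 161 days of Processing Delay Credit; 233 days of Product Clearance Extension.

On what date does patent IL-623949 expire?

Earliest priority filing: 25 June 2017.
Base term: 25 June 2017 + 21 years → 25 June 2038.
Processing Delay Credit: +161 days → 3 December 2038.
Product Clearance Extension: +233 days → 24 July 2039.

July 24, 2039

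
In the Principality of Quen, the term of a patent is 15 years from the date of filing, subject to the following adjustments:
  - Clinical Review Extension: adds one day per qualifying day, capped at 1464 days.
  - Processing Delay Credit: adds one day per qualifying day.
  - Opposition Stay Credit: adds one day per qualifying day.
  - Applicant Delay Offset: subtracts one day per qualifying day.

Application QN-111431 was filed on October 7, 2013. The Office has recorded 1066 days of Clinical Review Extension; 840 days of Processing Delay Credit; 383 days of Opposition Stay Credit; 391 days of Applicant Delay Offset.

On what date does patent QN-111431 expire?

2033-12-18

Base term: filing date + 15 years → 7 October 2028.
Clinical Review Extension: 1066 days (within the 1464-day cap) → +1066 days → 8 September 2031.
Processing Delay Credit: +840 days → 26 December 2033.
Opposition Stay Credit: +383 days → 13 January 2035.
Applicant Delay Offset: −391 days → 18 December 2033.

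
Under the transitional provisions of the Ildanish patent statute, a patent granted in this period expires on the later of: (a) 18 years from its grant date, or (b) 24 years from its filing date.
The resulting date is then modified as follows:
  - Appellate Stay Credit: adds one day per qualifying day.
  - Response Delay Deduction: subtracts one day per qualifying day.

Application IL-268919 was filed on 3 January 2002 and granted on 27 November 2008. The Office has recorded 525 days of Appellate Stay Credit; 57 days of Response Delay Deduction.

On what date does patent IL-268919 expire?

(a) grant + 18 years → 27 November 2026.
(b) filing + 24 years → 3 January 2026.
Later of the two: 27 November 2026.
Appellate Stay Credit: +525 days → 5 May 2028.
Response Delay Deduction: −57 days → 9 March 2028.

March 9, 2028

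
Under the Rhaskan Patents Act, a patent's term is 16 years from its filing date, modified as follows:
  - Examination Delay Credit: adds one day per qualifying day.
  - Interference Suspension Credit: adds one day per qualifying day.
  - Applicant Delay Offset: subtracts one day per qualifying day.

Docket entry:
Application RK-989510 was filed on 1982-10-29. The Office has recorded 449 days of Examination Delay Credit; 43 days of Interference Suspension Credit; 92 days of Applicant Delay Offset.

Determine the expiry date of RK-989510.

December 3, 1999

Base term: filing date + 16 years → 29 October 1998.
Examination Delay Credit: +449 days → 21 January 2000.
Interference Suspension Credit: +43 days → 4 March 2000.
Applicant Delay Offset: −92 days → 3 December 1999.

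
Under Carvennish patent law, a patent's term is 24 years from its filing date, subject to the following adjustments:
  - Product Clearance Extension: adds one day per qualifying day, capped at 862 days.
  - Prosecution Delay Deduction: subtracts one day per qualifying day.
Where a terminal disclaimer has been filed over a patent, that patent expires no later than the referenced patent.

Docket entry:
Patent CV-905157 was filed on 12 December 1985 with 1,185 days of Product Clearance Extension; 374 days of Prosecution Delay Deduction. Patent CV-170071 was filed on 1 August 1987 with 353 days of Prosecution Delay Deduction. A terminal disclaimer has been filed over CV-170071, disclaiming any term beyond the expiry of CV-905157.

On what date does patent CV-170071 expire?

Natural term of CV-170071:
  Base: filing + 24 years → 1 August 2011.
  Prosecution Delay Deduction: −353 days → 13 August 2010.
Expiry of referenced patent CV-905157:
  Base: filing + 24 years → 12 December 2009.
  Product Clearance Extension: 1185 days claimed exceeds the 862-day cap, so +862 days → 22 April 2012.
  Prosecution Delay Deduction: −374 days → 14 April 2011.
Terminal disclaimer: CV-170071 expires on the earlier of 13 August 2010 and 14 April 2011.

August 13, 2010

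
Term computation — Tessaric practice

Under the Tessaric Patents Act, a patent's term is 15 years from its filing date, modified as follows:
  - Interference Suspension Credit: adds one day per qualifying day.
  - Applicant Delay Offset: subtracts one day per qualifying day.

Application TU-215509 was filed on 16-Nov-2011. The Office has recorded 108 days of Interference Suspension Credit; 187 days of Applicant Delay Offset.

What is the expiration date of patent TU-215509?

August 29, 2026

Base term: filing date + 15 years → 16 November 2026.
Interference Suspension Credit: +108 days → 4 March 2027.
Applicant Delay Offset: −187 days → 29 August 2026.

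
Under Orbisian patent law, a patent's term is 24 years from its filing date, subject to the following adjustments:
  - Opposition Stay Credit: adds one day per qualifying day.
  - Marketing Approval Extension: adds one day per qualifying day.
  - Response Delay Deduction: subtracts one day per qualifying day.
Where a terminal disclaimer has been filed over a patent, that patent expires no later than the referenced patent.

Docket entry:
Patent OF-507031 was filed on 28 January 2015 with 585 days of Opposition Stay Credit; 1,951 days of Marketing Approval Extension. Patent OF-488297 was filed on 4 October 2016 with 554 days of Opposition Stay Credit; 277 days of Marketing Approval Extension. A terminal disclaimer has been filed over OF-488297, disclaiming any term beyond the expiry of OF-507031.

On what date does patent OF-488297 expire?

2043-01-13

Natural term of OF-488297:
  Base: filing + 24 years → 4 October 2040.
  Opposition Stay Credit: +554 days → 11 April 2042.
  Marketing Approval Extension: +277 days → 13 January 2043.
Expiry of referenced patent OF-507031:
  Base: filing + 24 years → 28 January 2039.
  Opposition Stay Credit: +585 days → 4 September 2040.
  Marketing Approval Extension: +1951 days → 7 January 2046.
Terminal disclaimer: OF-488297 expires on the earlier of 13 January 2043 and 7 January 2046.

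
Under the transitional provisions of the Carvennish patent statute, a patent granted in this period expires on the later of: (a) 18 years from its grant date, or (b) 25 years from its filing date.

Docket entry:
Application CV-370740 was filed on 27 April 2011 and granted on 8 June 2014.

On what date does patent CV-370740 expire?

2036-04-27

(a) grant + 18 years → 8 June 2032.
(b) filing + 25 years → 27 April 2036.
Later of the two: 27 April 2036.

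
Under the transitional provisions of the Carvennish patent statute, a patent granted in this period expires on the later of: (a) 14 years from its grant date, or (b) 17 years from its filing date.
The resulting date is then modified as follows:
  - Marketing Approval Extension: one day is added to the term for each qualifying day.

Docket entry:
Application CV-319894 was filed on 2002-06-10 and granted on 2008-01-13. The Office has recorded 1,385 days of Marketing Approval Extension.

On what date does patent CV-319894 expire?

(a) grant + 14 years → 13 January 2022.
(b) filing + 17 years → 10 June 2019.
Later of the two: 13 January 2022.
Marketing Approval Extension: +1385 days → 29 October 2025.

2025-10-29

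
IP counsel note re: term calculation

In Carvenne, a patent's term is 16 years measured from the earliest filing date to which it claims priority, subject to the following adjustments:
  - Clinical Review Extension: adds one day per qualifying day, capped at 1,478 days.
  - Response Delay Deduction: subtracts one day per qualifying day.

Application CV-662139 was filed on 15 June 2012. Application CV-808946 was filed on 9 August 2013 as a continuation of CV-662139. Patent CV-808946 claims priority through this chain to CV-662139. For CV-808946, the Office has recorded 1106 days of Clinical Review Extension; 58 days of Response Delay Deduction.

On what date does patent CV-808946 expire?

2031-04-29

Earliest priority filing: 15 June 2012.
Base term: 15 June 2012 + 16 years → 15 June 2028.
Clinical Review Extension: 1106 days (within the 1478-day cap) → +1106 days → 26 June 2031.
Response Delay Deduction: −58 days → 29 April 2031.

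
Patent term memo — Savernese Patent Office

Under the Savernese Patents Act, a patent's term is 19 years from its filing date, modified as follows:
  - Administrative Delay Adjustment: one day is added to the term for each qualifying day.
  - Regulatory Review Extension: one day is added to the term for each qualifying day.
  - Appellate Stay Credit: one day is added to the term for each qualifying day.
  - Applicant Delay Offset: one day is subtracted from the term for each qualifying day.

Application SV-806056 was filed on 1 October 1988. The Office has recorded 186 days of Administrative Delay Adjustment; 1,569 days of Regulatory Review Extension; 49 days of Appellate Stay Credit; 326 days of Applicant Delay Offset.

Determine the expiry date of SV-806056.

Base term: filing date + 19 years → 1 October 2007.
Administrative Delay Adjustment: +186 days → 4 April 2008.
Regulatory Review Extension: +1569 days → 21 July 2012.
Appellate Stay Credit: +49 days → 8 September 2012.
Applicant Delay Offset: −326 days → 18 October 2011.

October 18, 2011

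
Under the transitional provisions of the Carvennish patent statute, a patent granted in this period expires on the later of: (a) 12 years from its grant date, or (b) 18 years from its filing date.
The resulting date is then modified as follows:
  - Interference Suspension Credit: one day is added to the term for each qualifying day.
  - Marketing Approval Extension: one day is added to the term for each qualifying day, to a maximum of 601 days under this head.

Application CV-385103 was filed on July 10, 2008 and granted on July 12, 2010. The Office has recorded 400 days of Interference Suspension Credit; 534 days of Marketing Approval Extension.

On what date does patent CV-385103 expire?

(a) grant + 12 years → 12 July 2022.
(b) filing + 18 years → 10 July 2026.
Later of the two: 10 July 2026.
Interference Suspension Credit: +400 days → 14 August 2027.
Marketing Approval Extension: 534 days (within the 601-day cap) → +534 days → 29 January 2029.

2029-01-29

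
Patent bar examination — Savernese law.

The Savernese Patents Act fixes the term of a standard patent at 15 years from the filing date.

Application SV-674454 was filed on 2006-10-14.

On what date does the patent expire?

2021-10-14

Filing date + 15 years → 14 October 2021.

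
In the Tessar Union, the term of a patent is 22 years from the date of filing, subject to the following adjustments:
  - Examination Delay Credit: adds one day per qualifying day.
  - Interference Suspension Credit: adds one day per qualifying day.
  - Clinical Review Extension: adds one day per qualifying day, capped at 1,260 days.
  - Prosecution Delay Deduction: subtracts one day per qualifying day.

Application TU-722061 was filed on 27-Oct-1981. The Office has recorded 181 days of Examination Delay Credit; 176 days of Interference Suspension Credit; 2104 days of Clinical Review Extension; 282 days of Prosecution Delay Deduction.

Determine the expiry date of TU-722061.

Base term: filing date + 22 years → 27 October 2003.
Examination Delay Credit: +181 days → 25 April 2004.
Interference Suspension Credit: +176 days → 18 October 2004.
Clinical Review Extension: 2104 days claimed exceeds the 1260-day cap, so +1260 days → 31 March 2008.
Prosecution Delay Deduction: −282 days → 23 June 2007.

2007-06-23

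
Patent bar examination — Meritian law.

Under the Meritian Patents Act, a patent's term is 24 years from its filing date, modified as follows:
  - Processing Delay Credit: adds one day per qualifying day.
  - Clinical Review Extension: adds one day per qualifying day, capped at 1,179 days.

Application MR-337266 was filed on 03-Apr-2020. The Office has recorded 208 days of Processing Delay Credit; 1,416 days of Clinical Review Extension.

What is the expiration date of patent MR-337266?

Base term: filing date + 24 years → 3 April 2044.
Processing Delay Credit: +208 days → 28 October 2044.
Clinical Review Extension: 1416 days claimed exceeds the 1179-day cap, so +1179 days → 20 January 2048.

2048-01-20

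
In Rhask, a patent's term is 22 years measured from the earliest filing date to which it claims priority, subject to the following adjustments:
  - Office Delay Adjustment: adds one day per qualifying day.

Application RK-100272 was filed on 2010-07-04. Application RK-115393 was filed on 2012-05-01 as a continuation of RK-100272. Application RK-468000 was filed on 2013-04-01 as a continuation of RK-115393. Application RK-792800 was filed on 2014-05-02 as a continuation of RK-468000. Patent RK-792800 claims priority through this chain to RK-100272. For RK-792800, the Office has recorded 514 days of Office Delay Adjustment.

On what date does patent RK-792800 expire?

Earliest priority filing: 4 July 2010.
Base term: 4 July 2010 + 22 years → 4 July 2032.
Office Delay Adjustment: +514 days → 30 November 2033.

2033-11-30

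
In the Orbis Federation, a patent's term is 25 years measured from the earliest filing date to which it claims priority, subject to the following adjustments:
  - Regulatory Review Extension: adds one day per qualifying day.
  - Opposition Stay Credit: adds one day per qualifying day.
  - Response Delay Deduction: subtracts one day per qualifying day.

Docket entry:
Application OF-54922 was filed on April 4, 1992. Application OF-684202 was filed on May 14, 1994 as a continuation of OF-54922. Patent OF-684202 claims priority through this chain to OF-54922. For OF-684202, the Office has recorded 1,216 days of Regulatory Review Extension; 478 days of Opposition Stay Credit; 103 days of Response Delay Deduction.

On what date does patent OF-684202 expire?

Earliest priority filing: 4 April 1992.
Base term: 4 April 1992 + 25 years → 4 April 2017.
Regulatory Review Extension: +1216 days → 2 August 2020.
Opposition Stay Credit: +478 days → 23 November 2021.
Response Delay Deduction: −103 days → 12 August 2021.

August 12, 2021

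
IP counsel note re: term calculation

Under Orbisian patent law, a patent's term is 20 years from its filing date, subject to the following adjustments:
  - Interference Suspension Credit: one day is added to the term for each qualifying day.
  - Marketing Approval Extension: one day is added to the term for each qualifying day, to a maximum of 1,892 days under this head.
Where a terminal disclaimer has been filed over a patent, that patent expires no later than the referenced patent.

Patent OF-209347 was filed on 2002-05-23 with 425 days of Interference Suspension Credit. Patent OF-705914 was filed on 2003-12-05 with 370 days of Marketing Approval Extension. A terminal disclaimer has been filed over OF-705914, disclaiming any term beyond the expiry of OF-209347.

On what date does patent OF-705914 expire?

2023-07-22

Natural term of OF-705914:
  Base: filing + 20 years → 5 December 2023.
  Marketing Approval Extension: 370 days (within the 1892-day cap) → +370 days → 9 December 2024.
Expiry of referenced patent OF-209347:
  Base: filing + 20 years → 23 May 2022.
  Interference Suspension Credit: +425 days → 22 July 2023.
Terminal disclaimer: OF-705914 expires on the earlier of 9 December 2024 and 22 July 2023.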